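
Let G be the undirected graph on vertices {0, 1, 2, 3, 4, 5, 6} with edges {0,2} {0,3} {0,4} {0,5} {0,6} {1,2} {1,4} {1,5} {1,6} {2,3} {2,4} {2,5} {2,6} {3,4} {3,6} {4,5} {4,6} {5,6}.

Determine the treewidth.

A width-4 tree decomposition is:
Bags: B1 = {0, 2, 4, 5, 6}  B2 = {1, 2, 4, 5, 6}  B3 = {0, 2, 3, 4, 6}
Tree: B1–B2, B1–B3
The largest bag has 5 vertices, giving width 4; this decomposition certifies tw(G) ≤ 4. On the other hand G contains the 5-clique {0, 2, 3, 4, 6}. A clique must lie in a single bag of any decomposition, so no decomposition can have width below 4. The upper and lower bounds meet at 4, so that is the treewidth.

4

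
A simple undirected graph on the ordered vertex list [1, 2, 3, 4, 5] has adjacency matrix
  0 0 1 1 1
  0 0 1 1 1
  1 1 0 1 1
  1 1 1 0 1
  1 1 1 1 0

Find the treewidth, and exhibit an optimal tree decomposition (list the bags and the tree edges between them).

Every bag has size at most 4, so the width is 4 − 1 = 3 and tw(G) ≤ 3. Conversely, {1, 3, 4, 5} is a clique of size 4, and the vertices of any clique must share a bag in every tree decomposition; so some bag has ≥ 4 vertices and tw(G) ≥ 3. Combining the bounds, tw(G) = 3.

Treewidth 3.
One such decomposition:
Bags: B1 = {2, 3, 4, 5}  B2 = {1, 3, 4, 5}
Tree: B1–B2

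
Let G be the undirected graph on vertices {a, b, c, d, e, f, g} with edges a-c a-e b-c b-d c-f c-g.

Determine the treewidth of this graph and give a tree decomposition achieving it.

The largest bag has 2 vertices, giving width 1; this decomposition certifies tw(G) ≤ 1. Any graph with an edge has treewidth ≥ 1, and G has the edge c–a. Therefore the treewidth is 1.

Treewidth 1.
One such decomposition:
Bags: B1 = {a, c}  B2 = {b, c}  B3 = {c, f}  B4 = {a, e}  B5 = {b, d}  B6 = {c, g}
Tree: B1–B2, B1–B3, B1–B4, B2–B5, B3–B6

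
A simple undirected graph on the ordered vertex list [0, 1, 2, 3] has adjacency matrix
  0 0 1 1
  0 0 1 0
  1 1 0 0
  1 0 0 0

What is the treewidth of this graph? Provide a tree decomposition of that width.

Treewidth 1.
Bags: B1 = {0, 3}  B2 = {0, 2}  B3 = {1, 2}
Tree: B1–B2, B2–B3

Each bag holds 2 vertices, so the decomposition has width 1, which upper-bounds the treewidth. G has an edge, so its treewidth is at least 1. The upper and lower bounds meet at 1, so that is the treewidth.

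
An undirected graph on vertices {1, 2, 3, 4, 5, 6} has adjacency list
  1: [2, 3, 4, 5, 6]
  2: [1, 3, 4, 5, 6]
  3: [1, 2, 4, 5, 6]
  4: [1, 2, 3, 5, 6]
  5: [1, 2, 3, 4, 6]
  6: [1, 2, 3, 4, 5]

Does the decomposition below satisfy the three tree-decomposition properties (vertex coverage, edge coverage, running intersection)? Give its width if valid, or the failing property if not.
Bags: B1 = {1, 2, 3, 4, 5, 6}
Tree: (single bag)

Yes; width 5.

Checking the three conditions: (i) the bags cover all of {1, 2, 3, 4, 5, 6}; (ii) for each edge, some bag contains both endpoints; (iii) the bags containing any fixed vertex form a subtree. All hold, so the decomposition is valid with width 6 − 1 = 5.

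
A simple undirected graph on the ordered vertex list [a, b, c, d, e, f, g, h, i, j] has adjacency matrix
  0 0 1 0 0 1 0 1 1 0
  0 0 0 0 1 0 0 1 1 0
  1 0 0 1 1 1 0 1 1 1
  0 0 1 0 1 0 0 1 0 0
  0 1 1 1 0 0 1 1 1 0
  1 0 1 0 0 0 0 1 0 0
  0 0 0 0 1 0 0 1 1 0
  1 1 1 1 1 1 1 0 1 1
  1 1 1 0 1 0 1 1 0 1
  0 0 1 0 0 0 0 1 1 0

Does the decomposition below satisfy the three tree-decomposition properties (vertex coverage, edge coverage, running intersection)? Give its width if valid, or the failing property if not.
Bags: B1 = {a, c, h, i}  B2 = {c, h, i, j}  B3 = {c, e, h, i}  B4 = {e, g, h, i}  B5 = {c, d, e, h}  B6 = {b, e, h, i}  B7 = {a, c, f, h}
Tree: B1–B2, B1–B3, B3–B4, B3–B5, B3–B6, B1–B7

Checking the three conditions: (i) the bags cover all of {a, b, c, d, e, f, g, h, i, j}; (ii) for each edge, some bag contains both endpoints; (iii) the bags containing any fixed vertex form a subtree. All hold, so the decomposition is valid with width 4 − 1 = 3.

Yes; width 3.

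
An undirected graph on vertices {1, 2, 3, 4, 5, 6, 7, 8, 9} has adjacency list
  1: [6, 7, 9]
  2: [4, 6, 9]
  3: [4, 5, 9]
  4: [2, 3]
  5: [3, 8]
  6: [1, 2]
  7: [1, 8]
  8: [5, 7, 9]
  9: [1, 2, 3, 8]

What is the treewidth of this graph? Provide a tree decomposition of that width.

Every bag has size at most 4, so the width is 4 − 1 = 3 and tw(G) ≤ 3. For the lower bound: the 4 vertex sets {2,4,6}, {1}, {9}, {3,5,7,8} are disjoint, each induces a connected subgraph, and every pair is joined by at least one edge of G. Contracting each set to a single vertex therefore yields K_{4} as a minor, and since treewidth is minor-monotone, tw(G) ≥ tw(K_{4}) = 3. The upper and lower bounds meet at 3, so that is the treewidth.

Treewidth 3.
One optimal decomposition is:
Bags: B1 = {1, 2, 4, 6}  B2 = {1, 2, 4, 9}  B3 = {1, 3, 4, 9}  B4 = {1, 3, 7, 9}  B5 = {3, 7, 8, 9}  B6 = {3, 5, 7, 8}
Tree: B1–B2, B2–B3, B3–B4, B4–B5, B5–B6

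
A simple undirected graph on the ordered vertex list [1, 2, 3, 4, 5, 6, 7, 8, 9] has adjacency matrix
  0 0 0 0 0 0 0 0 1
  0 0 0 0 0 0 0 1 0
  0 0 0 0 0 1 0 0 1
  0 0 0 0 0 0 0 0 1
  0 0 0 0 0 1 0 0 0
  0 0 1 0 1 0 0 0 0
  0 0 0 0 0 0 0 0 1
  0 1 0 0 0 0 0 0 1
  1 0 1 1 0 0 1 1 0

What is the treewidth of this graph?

1

A width-1 tree decomposition is:
Bags: B1 = {1, 9}  B2 = {8, 9}  B3 = {3, 9}  B4 = {4, 9}  B5 = {7, 9}  B6 = {3, 6}  B7 = {2, 8}  B8 = {5, 6}
Tree: B1–B2, B2–B3, B1–B4, B2–B5, B3–B6, B2–B7, B6–B8
Each bag holds 2 vertices, so the decomposition has width 1, which upper-bounds the treewidth. Any graph with an edge has treewidth ≥ 1, and G has the edge 1–9. Hence tw(G) = 1 exactly.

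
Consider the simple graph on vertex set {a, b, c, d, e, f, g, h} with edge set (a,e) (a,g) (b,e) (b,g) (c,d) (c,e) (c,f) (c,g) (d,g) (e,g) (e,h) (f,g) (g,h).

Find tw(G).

2

A width-2 tree decomposition is:
Bags: B1 = {a, e, g}  B2 = {b, e, g}  B3 = {c, e, g}  B4 = {e, g, h}  B5 = {c, d, g}  B6 = {c, f, g}
Tree: B1–B2, B2–B3, B3–B4, B3–B5, B5–B6
The largest bag has 3 vertices, giving width 2; this decomposition certifies tw(G) ≤ 2. On the other hand G contains the 3-clique {c, d, g}. A clique must lie in a single bag of any decomposition, so no decomposition can have width below 2. The upper and lower bounds meet at 2, so that is the treewidth.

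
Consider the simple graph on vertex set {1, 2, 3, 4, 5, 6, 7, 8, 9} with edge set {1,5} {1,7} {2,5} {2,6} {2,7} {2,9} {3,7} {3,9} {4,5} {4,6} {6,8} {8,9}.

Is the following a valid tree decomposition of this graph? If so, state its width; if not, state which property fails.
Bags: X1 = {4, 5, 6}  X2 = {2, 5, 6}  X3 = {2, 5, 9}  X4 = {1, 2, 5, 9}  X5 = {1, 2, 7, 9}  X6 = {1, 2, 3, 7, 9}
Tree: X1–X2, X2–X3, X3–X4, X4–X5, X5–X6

A tree decomposition must satisfy three properties: every vertex lies in some bag; for every edge, both endpoints lie together in some bag; and for every vertex, the bags containing it form a connected subtree. Here vertex 8 appears in no bag, so the decomposition is invalid.

No — vertex 8 appears in no bag.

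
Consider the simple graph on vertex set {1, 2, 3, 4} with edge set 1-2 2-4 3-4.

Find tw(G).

1

A width-1 tree decomposition is:
Bags: B1 = {1, 2}  B2 = {2, 4}  B3 = {3, 4}
Tree: B1–B2, B2–B3
Every bag has size at most 2, so the width is 2 − 1 = 1 and tw(G) ≤ 1. Any graph with an edge has treewidth ≥ 1, and G has the edge 1–2. Combining the bounds, tw(G) = 1.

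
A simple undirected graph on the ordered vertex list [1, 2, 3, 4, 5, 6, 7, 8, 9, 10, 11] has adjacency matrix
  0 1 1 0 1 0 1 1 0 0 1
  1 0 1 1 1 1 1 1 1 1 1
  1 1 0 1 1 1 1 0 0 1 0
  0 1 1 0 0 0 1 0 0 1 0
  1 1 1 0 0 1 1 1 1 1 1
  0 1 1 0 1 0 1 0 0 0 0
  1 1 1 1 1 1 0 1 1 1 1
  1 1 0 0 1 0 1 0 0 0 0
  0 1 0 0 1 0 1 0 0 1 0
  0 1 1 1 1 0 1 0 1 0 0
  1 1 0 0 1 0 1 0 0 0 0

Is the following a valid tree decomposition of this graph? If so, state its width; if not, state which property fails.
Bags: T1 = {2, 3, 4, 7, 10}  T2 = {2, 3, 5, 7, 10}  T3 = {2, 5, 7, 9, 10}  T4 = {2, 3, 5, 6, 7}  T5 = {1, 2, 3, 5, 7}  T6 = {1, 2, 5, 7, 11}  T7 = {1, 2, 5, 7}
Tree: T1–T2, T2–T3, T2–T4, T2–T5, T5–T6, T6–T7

A tree decomposition must satisfy three properties: every vertex lies in some bag; for every edge, both endpoints lie together in some bag; and for every vertex, the bags containing it form a connected subtree. Here vertex 8 appears in no bag, so the decomposition is invalid.

No — vertex 8 appears in no bag.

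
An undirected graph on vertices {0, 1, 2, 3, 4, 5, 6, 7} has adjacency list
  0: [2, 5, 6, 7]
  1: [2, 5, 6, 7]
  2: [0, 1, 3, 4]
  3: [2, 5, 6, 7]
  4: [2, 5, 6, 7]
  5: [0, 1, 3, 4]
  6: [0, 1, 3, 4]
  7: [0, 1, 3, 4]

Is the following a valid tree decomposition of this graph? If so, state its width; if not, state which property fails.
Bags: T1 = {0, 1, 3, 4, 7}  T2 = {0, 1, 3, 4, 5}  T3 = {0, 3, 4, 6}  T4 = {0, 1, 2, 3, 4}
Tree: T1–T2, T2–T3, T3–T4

No — edge (1,6) lies in no bag.

A tree decomposition must satisfy three properties: every vertex lies in some bag; for every edge, both endpoints lie together in some bag; and for every vertex, the bags containing it form a connected subtree. Here edge (1,6) lies in no bag, so the decomposition is invalid.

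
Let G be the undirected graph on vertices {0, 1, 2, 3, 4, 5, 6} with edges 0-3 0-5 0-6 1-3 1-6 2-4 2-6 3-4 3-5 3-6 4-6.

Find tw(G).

A width-2 tree decomposition is:
Bags: B1 = {3, 4, 6}  B2 = {0, 3, 6}  B3 = {2, 4, 6}  B4 = {0, 3, 5}  B5 = {1, 3, 6}
Tree: B1–B2, B1–B3, B2–B4, B1–B5
The largest bag has 3 vertices, giving width 2; this decomposition certifies tw(G) ≤ 2. On the other hand G contains the 3-clique {2, 4, 6}. A clique must lie in a single bag of any decomposition, so no decomposition can have width below 2. Combining the bounds, tw(G) = 2.

2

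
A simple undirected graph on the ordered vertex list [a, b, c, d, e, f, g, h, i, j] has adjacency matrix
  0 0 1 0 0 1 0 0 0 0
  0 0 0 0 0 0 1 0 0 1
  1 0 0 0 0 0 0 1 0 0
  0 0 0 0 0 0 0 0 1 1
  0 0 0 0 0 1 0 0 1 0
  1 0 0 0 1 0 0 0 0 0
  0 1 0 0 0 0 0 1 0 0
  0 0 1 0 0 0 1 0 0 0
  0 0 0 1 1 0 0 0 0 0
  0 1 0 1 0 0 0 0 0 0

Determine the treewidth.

A width-2 tree decomposition is:
Bags: B1 = {b, g, h}  B2 = {b, c, h}  B3 = {a, b, c}  B4 = {a, b, f}  B5 = {b, e, f}  B6 = {b, e, i}  B7 = {b, d, i}  B8 = {b, d, j}
Tree: B1–B2, B2–B3, B3–B4, B4–B5, B5–B6, B6–B7, B7–B8
Each bag holds 3 vertices, so the decomposition has width 2, which upper-bounds the treewidth. For the lower bound, G contains the cycle b–g–h–c–a–f–e–i–d–j–b, so G is not a forest; only forests have treewidth ≤ 1, hence tw(G) ≥ 2. Therefore the treewidth is 2.

2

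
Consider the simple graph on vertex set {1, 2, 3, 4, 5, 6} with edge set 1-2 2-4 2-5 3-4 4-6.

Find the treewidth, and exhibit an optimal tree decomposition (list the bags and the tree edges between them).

Treewidth 1.
One optimal decomposition is:
Bags: B1 = {1, 2}  B2 = {2, 4}  B3 = {2, 5}  B4 = {4, 6}  B5 = {3, 4}
Tree: B1–B2, B1–B3, B2–B4, B2–B5

Every bag has size at most 2, so the width is 2 − 1 = 1 and tw(G) ≤ 1. G has an edge, so its treewidth is at least 1. Combining the bounds, tw(G) = 1.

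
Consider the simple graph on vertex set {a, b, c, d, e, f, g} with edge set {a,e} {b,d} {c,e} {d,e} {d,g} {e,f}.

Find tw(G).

1

A width-1 tree decomposition is:
Bags: B1 = {d, e}  B2 = {d, g}  B3 = {b, d}  B4 = {e, f}  B5 = {c, e}  B6 = {a, e}
Tree: B1–B2, B1–B3, B1–B4, B4–B5, B1–B6
Each bag holds 2 vertices, so the decomposition has width 1, which upper-bounds the treewidth. Any graph with an edge has treewidth ≥ 1, and G has the edge e–d. Hence tw(G) = 1 exactly.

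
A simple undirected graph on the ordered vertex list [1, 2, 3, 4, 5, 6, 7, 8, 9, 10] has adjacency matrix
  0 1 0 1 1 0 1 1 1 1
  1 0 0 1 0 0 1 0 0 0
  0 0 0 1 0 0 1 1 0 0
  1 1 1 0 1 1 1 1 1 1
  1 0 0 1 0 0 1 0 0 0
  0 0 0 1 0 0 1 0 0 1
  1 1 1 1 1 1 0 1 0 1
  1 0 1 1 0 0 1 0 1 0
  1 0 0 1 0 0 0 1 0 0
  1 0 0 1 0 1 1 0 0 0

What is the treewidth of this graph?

3

A width-3 tree decomposition is:
Bags: B1 = {3, 4, 7, 8}  B2 = {1, 4, 7, 8}  B3 = {1, 4, 5, 7}  B4 = {1, 4, 7, 10}  B5 = {1, 4, 8, 9}  B6 = {4, 6, 7, 10}  B7 = {1, 2, 4, 7}
Tree: B1–B2, B2–B3, B2–B4, B2–B5, B4–B6, B3–B7
The largest bag has 4 vertices, giving width 3; this decomposition certifies tw(G) ≤ 3. Conversely, {1, 4, 8, 9} is a clique of size 4, and the vertices of any clique must share a bag in every tree decomposition; so some bag has ≥ 4 vertices and tw(G) ≥ 3. Therefore the treewidth is 3.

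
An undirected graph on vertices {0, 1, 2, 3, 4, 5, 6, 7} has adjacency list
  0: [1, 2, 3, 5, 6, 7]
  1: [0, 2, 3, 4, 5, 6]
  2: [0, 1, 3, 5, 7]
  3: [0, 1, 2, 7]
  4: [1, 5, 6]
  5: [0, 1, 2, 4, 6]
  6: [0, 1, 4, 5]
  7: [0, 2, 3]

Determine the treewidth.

3

A width-3 tree decomposition is:
Bags: B1 = {0, 1, 2, 5}  B2 = {0, 1, 2, 3}  B3 = {0, 1, 5, 6}  B4 = {1, 4, 5, 6}  B5 = {0, 2, 3, 7}
Tree: B1–B2, B1–B3, B3–B4, B2–B5
Each bag holds 4 vertices, so the decomposition has width 3, which upper-bounds the treewidth. For the lower bound, the 4 vertices {0, 1, 2, 3} are pairwise adjacent, and any tree decomposition puts a clique entirely inside one bag — forcing width ≥ 3. Combining the bounds, tw(G) = 3.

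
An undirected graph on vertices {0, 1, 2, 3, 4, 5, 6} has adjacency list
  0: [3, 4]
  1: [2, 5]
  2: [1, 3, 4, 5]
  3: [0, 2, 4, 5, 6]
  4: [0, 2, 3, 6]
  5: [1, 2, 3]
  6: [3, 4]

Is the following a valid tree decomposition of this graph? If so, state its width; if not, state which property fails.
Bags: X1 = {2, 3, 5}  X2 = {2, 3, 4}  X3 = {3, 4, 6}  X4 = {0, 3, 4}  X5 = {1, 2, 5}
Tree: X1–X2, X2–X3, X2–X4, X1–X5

Yes; width 2.

Vertex coverage: the bags together contain {0, 1, 2, 3, 4, 5, 6}, the full vertex set. Edge coverage: each edge of G has both endpoints in at least one bag. Running intersection: for every vertex, the bags containing it form a connected subtree. All three properties hold, so this is a valid tree decomposition of width max|bag| − 1 = 2, and hence tw(G) ≤ 2.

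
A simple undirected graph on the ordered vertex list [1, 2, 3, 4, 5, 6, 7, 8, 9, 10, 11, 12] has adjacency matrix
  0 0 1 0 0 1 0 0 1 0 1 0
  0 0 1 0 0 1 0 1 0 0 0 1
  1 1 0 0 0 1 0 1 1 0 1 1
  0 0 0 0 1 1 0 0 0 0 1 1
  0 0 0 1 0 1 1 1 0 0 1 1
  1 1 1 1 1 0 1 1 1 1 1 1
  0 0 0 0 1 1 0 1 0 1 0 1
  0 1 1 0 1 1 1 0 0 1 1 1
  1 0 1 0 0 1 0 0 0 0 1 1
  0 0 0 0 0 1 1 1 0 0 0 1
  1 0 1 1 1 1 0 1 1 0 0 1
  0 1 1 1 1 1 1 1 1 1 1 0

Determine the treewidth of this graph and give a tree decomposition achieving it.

Treewidth 4.
One optimal decomposition is:
Bags: B1 = {5, 6, 7, 8, 12}  B2 = {5, 6, 8, 11, 12}  B3 = {3, 6, 8, 11, 12}  B4 = {2, 3, 6, 8, 12}  B5 = {3, 6, 9, 11, 12}  B6 = {4, 5, 6, 11, 12}  B7 = {6, 7, 8, 10, 12}  B8 = {1, 3, 6, 9, 11}
Tree: B1–B2, B2–B3, B3–B4, B3–B5, B2–B6, B1–B7, B5–B8

Every bag has size at most 5, so the width is 5 − 1 = 4 and tw(G) ≤ 4. On the other hand G contains the 5-clique {1, 3, 6, 9, 11}. A clique must lie in a single bag of any decomposition, so no decomposition can have width below 4. Combining the bounds, tw(G) = 4.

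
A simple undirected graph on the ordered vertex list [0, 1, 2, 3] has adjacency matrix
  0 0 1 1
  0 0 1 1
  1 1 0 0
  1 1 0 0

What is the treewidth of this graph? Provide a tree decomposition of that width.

Treewidth 2.
One such decomposition:
Bags: B1 = {1, 2, 3}  B2 = {0, 2, 3}
Tree: B1–B2

Each bag holds 3 vertices, so the decomposition has width 2, which upper-bounds the treewidth. The edges 3–1–2–0–3 form a cycle, so G is not a tree and its treewidth is at least 2. Therefore the treewidth is 2.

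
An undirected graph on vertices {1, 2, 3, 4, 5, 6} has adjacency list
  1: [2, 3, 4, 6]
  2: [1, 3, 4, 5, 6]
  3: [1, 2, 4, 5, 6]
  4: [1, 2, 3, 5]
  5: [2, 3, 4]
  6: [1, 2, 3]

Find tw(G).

A width-3 tree decomposition is:
Bags: B1 = {1, 2, 3, 4}  B2 = {2, 3, 4, 5}  B3 = {1, 2, 3, 6}
Tree: B1–B2, B1–B3
The largest bag has 4 vertices, giving width 3; this decomposition certifies tw(G) ≤ 3. Conversely, {1, 2, 3, 4} is a clique of size 4, and the vertices of any clique must share a bag in every tree decomposition; so some bag has ≥ 4 vertices and tw(G) ≥ 3. Hence tw(G) = 3 exactly.

3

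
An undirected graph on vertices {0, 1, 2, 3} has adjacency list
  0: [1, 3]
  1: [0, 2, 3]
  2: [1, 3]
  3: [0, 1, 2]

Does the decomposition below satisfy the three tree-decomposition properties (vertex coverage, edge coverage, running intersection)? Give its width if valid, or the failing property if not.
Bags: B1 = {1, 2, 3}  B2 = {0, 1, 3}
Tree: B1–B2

Checking the three conditions: (i) the bags cover all of {0, 1, 2, 3}; (ii) for each edge, some bag contains both endpoints; (iii) the bags containing any fixed vertex form a subtree. All hold, so the decomposition is valid with width 3 − 1 = 2.

Yes; width 2.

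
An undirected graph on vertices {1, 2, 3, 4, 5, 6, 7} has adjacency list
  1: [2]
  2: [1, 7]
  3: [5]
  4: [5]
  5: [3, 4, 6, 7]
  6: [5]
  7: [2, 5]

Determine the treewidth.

1

A width-1 tree decomposition is:
Bags: B1 = {5, 7}  B2 = {4, 5}  B3 = {3, 5}  B4 = {2, 7}  B5 = {1, 2}  B6 = {5, 6}
Tree: B1–B2, B2–B3, B1–B4, B4–B5, B2–B6
The largest bag has 2 vertices, giving width 1; this decomposition certifies tw(G) ≤ 1. Any graph with an edge has treewidth ≥ 1, and G has the edge 7–5. Therefore the treewidth is 1.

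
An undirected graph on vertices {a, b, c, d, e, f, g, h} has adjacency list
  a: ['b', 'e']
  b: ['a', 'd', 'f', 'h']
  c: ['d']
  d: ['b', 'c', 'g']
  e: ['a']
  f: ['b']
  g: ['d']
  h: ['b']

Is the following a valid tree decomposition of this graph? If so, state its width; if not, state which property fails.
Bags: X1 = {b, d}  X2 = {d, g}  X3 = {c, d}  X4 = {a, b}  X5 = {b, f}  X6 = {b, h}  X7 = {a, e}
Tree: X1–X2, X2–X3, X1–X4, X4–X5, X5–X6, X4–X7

Yes; width 1.

Checking the three conditions: (i) the bags cover all of {a, b, c, d, e, f, g, h}; (ii) for each edge, some bag contains both endpoints; (iii) the bags containing any fixed vertex form a subtree. All hold, so the decomposition is valid with width 2 − 1 = 1.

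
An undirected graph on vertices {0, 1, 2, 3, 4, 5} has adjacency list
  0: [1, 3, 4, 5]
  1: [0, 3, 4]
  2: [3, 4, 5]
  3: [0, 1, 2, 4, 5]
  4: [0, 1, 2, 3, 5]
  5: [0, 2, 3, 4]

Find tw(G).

3

A width-3 tree decomposition is:
Bags: B1 = {2, 3, 4, 5}  B2 = {0, 3, 4, 5}  B3 = {0, 1, 3, 4}
Tree: B1–B2, B2–B3
The largest bag has 4 vertices, giving width 3; this decomposition certifies tw(G) ≤ 3. On the other hand G contains the 4-clique {0, 1, 3, 4}. A clique must lie in a single bag of any decomposition, so no decomposition can have width below 3. The upper and lower bounds meet at 3, so that is the treewidth.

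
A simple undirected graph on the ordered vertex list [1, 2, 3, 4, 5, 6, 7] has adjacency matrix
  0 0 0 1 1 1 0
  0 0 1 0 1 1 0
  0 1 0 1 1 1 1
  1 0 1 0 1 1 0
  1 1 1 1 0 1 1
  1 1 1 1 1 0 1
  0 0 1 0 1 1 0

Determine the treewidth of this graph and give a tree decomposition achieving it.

Treewidth 3.
One optimal decomposition is:
Bags: B1 = {1, 4, 5, 6}  B2 = {3, 4, 5, 6}  B3 = {2, 3, 5, 6}  B4 = {3, 5, 6, 7}
Tree: B1–B2, B2–B3, B3–B4

The largest bag has 4 vertices, giving width 3; this decomposition certifies tw(G) ≤ 3. For the lower bound, the 4 vertices {1, 4, 5, 6} are pairwise adjacent, and any tree decomposition puts a clique entirely inside one bag — forcing width ≥ 3. Combining the bounds, tw(G) = 3.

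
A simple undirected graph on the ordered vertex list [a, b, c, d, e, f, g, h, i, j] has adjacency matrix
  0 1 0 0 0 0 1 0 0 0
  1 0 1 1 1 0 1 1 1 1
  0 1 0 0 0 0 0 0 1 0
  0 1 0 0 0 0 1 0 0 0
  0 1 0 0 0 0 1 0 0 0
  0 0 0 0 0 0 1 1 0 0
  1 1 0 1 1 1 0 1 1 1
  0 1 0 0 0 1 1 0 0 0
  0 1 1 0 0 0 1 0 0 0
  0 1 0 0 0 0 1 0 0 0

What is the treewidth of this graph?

2

A width-2 tree decomposition is:
Bags: B1 = {b, e, g}  B2 = {b, g, h}  B3 = {b, g, j}  B4 = {b, d, g}  B5 = {b, g, i}  B6 = {f, g, h}  B7 = {b, c, i}  B8 = {a, b, g}
Tree: B1–B2, B1–B3, B1–B4, B3–B5, B2–B6, B5–B7, B3–B8
Each bag holds 3 vertices, so the decomposition has width 2, which upper-bounds the treewidth. Conversely, {f, g, h} is a clique of size 3, and the vertices of any clique must share a bag in every tree decomposition; so some bag has ≥ 3 vertices and tw(G) ≥ 2. Hence tw(G) = 2 exactly.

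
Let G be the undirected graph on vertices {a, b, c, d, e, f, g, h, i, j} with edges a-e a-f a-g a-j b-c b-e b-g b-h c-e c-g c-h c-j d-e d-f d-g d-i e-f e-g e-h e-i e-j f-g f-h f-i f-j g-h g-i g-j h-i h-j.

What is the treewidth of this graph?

4

A width-4 tree decomposition is:
Bags: B1 = {d, e, f, g, i}  B2 = {e, f, g, h, i}  B3 = {e, f, g, h, j}  B4 = {c, e, g, h, j}  B5 = {b, c, e, g, h}  B6 = {a, e, f, g, j}
Tree: B1–B2, B2–B3, B3–B4, B4–B5, B3–B6
Each bag holds 5 vertices, so the decomposition has width 4, which upper-bounds the treewidth. Conversely, {c, e, g, h, j} is a clique of size 5, and the vertices of any clique must share a bag in every tree decomposition; so some bag has ≥ 5 vertices and tw(G) ≥ 4. Combining the bounds, tw(G) = 4.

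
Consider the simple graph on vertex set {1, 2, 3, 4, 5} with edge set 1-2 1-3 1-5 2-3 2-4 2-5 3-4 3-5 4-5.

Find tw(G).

3

A width-3 tree decomposition is:
Bags: B1 = {1, 2, 3, 5}  B2 = {2, 3, 4, 5}
Tree: B1–B2
Every bag has size at most 4, so the width is 4 − 1 = 3 and tw(G) ≤ 3. Conversely, {1, 2, 3, 5} is a clique of size 4, and the vertices of any clique must share a bag in every tree decomposition; so some bag has ≥ 4 vertices and tw(G) ≥ 3. Therefore the treewidth is 3.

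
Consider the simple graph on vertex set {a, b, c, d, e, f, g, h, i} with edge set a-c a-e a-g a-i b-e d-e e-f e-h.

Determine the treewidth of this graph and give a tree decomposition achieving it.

Every bag has size at most 2, so the width is 2 − 1 = 1 and tw(G) ≤ 1. Since G has at least one edge (e.g. i–a), it is not an edgeless graph, so tw(G) ≥ 1. Hence tw(G) = 1 exactly.

Treewidth 1.
Bags: B1 = {a, i}  B2 = {a, e}  B3 = {b, e}  B4 = {a, c}  B5 = {e, f}  B6 = {d, e}  B7 = {a, g}  B8 = {e, h}
Tree: B1–B2, B2–B3, B1–B4, B3–B5, B3–B6, B4–B7, B5–B8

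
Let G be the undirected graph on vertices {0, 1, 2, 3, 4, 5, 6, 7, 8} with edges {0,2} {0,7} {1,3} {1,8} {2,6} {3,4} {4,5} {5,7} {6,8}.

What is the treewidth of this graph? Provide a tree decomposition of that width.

Treewidth 2.
One optimal decomposition is:
Bags: B1 = {0, 5, 7}  B2 = {0, 4, 5}  B3 = {0, 3, 4}  B4 = {0, 1, 3}  B5 = {0, 1, 8}  B6 = {0, 6, 8}  B7 = {0, 2, 6}
Tree: B1–B2, B2–B3, B3–B4, B4–B5, B5–B6, B6–B7

Each bag holds 3 vertices, so the decomposition has width 2, which upper-bounds the treewidth. For the lower bound, G contains the cycle 0–7–5–4–3–1–8–6–2–0, so G is not a forest; only forests have treewidth ≤ 1, hence tw(G) ≥ 2. Hence tw(G) = 2 exactly.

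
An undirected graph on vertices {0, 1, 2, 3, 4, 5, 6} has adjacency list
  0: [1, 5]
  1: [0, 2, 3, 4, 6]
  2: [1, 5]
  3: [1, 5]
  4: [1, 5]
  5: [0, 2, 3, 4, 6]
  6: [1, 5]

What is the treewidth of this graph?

A width-2 tree decomposition is:
Bags: B1 = {0, 1, 5}  B2 = {1, 5, 6}  B3 = {1, 4, 5}  B4 = {1, 2, 5}  B5 = {1, 3, 5}
Tree: B1–B2, B2–B3, B3–B4, B4–B5
Every bag has size at most 3, so the width is 3 − 1 = 2 and tw(G) ≤ 2. For the lower bound, G contains the cycle 5–0–1–6–5, so G is not a forest; only forests have treewidth ≤ 1, hence tw(G) ≥ 2. Therefore the treewidth is 2.

2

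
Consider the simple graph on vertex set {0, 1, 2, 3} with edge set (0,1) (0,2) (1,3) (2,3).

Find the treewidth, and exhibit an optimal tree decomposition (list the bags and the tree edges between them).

Every bag has size at most 3, so the width is 3 − 1 = 2 and tw(G) ≤ 2. For the lower bound, G contains the cycle 2–0–1–3–2, so G is not a forest; only forests have treewidth ≤ 1, hence tw(G) ≥ 2. The upper and lower bounds meet at 2, so that is the treewidth.

Treewidth 2.
Bags: B1 = {0, 1, 2}  B2 = {1, 2, 3}
Tree: B1–B2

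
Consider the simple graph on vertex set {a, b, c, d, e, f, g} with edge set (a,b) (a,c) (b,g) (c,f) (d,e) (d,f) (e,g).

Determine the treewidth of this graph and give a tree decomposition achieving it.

Every bag has size at most 3, so the width is 3 − 1 = 2 and tw(G) ≤ 2. Since f–d–e–g–b–a–c–f is a cycle in G, G is not acyclic. Forests are exactly the graphs of treewidth ≤ 1, so tw(G) ≥ 2. Hence tw(G) = 2 exactly.

Treewidth 2.
One such decomposition:
Bags: B1 = {d, e, f}  B2 = {e, f, g}  B3 = {b, f, g}  B4 = {a, b, f}  B5 = {a, c, f}
Tree: B1–B2, B2–B3, B3–B4, B4–B5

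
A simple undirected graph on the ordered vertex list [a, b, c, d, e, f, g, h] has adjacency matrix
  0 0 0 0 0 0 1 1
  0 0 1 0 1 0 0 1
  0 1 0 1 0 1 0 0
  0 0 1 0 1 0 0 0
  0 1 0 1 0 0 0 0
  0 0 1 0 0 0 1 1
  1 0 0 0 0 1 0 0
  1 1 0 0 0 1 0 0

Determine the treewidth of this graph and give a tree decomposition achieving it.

Treewidth 2.
One optimal decomposition is:
Bags: B1 = {b, d, e}  B2 = {b, c, d}  B3 = {b, c, h}  B4 = {c, f, h}  B5 = {a, f, h}  B6 = {a, f, g}
Tree: B1–B2, B2–B3, B3–B4, B4–B5, B5–B6

The largest bag has 3 vertices, giving width 2; this decomposition certifies tw(G) ≤ 2. For the lower bound, G contains the cycle e–d–c–b–e, so G is not a forest; only forests have treewidth ≤ 1, hence tw(G) ≥ 2. Combining the bounds, tw(G) = 2.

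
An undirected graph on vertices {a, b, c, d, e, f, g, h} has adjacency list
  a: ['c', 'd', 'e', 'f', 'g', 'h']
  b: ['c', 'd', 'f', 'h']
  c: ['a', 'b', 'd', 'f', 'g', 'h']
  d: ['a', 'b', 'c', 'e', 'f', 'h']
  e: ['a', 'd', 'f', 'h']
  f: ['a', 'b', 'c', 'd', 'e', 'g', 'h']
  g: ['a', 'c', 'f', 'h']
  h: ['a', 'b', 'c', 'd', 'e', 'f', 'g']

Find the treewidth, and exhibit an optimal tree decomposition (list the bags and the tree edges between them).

The largest bag has 5 vertices, giving width 4; this decomposition certifies tw(G) ≤ 4. For the lower bound, the 5 vertices {a, d, e, f, h} are pairwise adjacent, and any tree decomposition puts a clique entirely inside one bag — forcing width ≥ 4. Combining the bounds, tw(G) = 4.

Treewidth 4.
One optimal decomposition is:
Bags: B1 = {a, c, d, f, h}  B2 = {b, c, d, f, h}  B3 = {a, d, e, f, h}  B4 = {a, c, f, g, h}
Tree: B1–B2, B1–B3, B1–B4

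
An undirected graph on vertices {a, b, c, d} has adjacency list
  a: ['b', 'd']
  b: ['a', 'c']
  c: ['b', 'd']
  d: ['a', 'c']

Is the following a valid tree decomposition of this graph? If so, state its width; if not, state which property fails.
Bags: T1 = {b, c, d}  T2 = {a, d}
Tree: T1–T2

No — edge (b,a) lies in no bag.

A tree decomposition must satisfy three properties: every vertex lies in some bag; for every edge, both endpoints lie together in some bag; and for every vertex, the bags containing it form a connected subtree. Here edge (b,a) lies in no bag, so the decomposition is invalid.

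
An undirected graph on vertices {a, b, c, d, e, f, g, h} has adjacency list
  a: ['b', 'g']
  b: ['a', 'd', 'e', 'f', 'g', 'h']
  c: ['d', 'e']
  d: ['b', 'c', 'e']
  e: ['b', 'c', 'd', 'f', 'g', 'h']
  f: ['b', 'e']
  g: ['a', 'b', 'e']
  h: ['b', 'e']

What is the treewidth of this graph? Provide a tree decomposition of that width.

Treewidth 2.
Bags: B1 = {b, d, e}  B2 = {b, e, g}  B3 = {b, e, f}  B4 = {a, b, g}  B5 = {b, e, h}  B6 = {c, d, e}
Tree: B1–B2, B1–B3, B2–B4, B2–B5, B1–B6

Every bag has size at most 3, so the width is 3 − 1 = 2 and tw(G) ≤ 2. For the lower bound, the 3 vertices {c, d, e} are pairwise adjacent, and any tree decomposition puts a clique entirely inside one bag — forcing width ≥ 2. Therefore the treewidth is 2.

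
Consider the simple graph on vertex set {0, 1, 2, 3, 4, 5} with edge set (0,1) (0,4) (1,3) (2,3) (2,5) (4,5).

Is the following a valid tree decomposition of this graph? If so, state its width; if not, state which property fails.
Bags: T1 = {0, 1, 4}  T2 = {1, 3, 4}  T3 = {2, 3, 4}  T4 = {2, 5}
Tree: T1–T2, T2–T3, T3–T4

No — edge (4,5) lies in no bag.

A tree decomposition must satisfy three properties: every vertex lies in some bag; for every edge, both endpoints lie together in some bag; and for every vertex, the bags containing it form a connected subtree. Here edge (4,5) lies in no bag, so the decomposition is invalid.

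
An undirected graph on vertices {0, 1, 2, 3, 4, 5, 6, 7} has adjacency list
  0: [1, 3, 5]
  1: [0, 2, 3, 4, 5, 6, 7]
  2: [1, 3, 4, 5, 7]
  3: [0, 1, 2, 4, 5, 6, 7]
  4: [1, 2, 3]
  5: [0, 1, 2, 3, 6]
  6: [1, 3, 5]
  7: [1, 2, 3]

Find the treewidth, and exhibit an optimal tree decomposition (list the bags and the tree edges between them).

Each bag holds 4 vertices, so the decomposition has width 3, which upper-bounds the treewidth. On the other hand G contains the 4-clique {0, 1, 3, 5}. A clique must lie in a single bag of any decomposition, so no decomposition can have width below 3. Therefore the treewidth is 3.

Treewidth 3.
One such decomposition:
Bags: B1 = {0, 1, 3, 5}  B2 = {1, 2, 3, 5}  B3 = {1, 3, 5, 6}  B4 = {1, 2, 3, 7}  B5 = {1, 2, 3, 4}
Tree: B1–B2, B1–B3, B2–B4, B4–B5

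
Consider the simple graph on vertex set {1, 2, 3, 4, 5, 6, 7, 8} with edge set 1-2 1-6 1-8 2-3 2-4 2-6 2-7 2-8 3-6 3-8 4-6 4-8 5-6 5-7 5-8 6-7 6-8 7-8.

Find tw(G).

A width-3 tree decomposition is:
Bags: B1 = {2, 6, 7, 8}  B2 = {1, 2, 6, 8}  B3 = {2, 4, 6, 8}  B4 = {2, 3, 6, 8}  B5 = {5, 6, 7, 8}
Tree: B1–B2, B2–B3, B3–B4, B1–B5
Each bag holds 4 vertices, so the decomposition has width 3, which upper-bounds the treewidth. On the other hand G contains the 4-clique {1, 2, 6, 8}. A clique must lie in a single bag of any decomposition, so no decomposition can have width below 3. Combining the bounds, tw(G) = 3.

3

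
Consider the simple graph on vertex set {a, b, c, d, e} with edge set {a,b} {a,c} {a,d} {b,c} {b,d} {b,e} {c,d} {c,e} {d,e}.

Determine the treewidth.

3

A width-3 tree decomposition is:
Bags: B1 = {a, b, c, d}  B2 = {b, c, d, e}
Tree: B1–B2
Each bag holds 4 vertices, so the decomposition has width 3, which upper-bounds the treewidth. On the other hand G contains the 4-clique {b, c, d, e}. A clique must lie in a single bag of any decomposition, so no decomposition can have width below 3. Combining the bounds, tw(G) = 3.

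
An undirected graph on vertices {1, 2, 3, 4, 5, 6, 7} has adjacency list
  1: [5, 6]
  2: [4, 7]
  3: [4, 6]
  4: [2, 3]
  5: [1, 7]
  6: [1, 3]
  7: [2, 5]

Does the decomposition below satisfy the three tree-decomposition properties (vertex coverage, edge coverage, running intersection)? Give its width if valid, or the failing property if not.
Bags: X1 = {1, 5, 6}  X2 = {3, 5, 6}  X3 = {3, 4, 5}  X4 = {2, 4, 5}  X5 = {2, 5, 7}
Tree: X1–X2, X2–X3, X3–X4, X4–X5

Vertex coverage: the bags together contain {1, 2, 3, 4, 5, 6, 7}, the full vertex set. Edge coverage: each edge of G has both endpoints in at least one bag. Running intersection: for every vertex, the bags containing it form a connected subtree. All three properties hold, so this is a valid tree decomposition of width max|bag| − 1 = 2, and hence tw(G) ≤ 2.

Yes; width 2.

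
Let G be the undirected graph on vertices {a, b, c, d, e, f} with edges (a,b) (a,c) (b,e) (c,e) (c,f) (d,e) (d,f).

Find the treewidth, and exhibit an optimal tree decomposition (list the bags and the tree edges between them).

Every bag has size at most 3, so the width is 3 − 1 = 2 and tw(G) ≤ 2. For the lower bound, G contains the cycle d–f–c–e–d, so G is not a forest; only forests have treewidth ≤ 1, hence tw(G) ≥ 2. Combining the bounds, tw(G) = 2.

Treewidth 2.
One optimal decomposition is:
Bags: B1 = {d, e, f}  B2 = {c, e, f}  B3 = {b, c, e}  B4 = {a, b, c}
Tree: B1–B2, B2–B3, B3–B4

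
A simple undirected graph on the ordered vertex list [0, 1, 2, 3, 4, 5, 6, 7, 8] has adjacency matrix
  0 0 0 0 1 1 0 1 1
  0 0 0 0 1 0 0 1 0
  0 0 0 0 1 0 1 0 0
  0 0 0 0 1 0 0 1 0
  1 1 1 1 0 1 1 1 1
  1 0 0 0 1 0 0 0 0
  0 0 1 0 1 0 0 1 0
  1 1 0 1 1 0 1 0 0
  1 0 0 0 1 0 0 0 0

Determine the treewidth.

2

A width-2 tree decomposition is:
Bags: B1 = {0, 4, 7}  B2 = {4, 6, 7}  B3 = {0, 4, 8}  B4 = {2, 4, 6}  B5 = {0, 4, 5}  B6 = {1, 4, 7}  B7 = {3, 4, 7}
Tree: B1–B2, B1–B3, B2–B4, B1–B5, B2–B6, B1–B7
Every bag has size at most 3, so the width is 3 − 1 = 2 and tw(G) ≤ 2. On the other hand G contains the 3-clique {0, 4, 8}. A clique must lie in a single bag of any decomposition, so no decomposition can have width below 2. The upper and lower bounds meet at 2, so that is the treewidth.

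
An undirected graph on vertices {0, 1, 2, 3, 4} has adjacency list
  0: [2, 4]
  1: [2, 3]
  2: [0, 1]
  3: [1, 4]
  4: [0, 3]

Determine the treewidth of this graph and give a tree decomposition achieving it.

Every bag has size at most 3, so the width is 3 − 1 = 2 and tw(G) ≤ 2. The edges 1–3–4–0–2–1 form a cycle, so G is not a tree and its treewidth is at least 2. Hence tw(G) = 2 exactly.

Treewidth 2.
One such decomposition:
Bags: B1 = {1, 3, 4}  B2 = {0, 1, 4}  B3 = {0, 1, 2}
Tree: B1–B2, B2–B3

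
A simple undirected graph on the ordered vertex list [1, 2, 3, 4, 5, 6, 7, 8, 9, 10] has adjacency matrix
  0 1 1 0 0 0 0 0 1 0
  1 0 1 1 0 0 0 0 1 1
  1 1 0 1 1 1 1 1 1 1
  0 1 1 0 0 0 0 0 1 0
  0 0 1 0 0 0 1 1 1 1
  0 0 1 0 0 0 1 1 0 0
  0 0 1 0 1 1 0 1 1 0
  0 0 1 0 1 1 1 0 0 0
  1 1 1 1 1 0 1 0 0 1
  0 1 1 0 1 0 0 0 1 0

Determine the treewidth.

3

A width-3 tree decomposition is:
Bags: B1 = {3, 5, 7, 8}  B2 = {3, 6, 7, 8}  B3 = {3, 5, 7, 9}  B4 = {3, 5, 9, 10}  B5 = {2, 3, 9, 10}  B6 = {1, 2, 3, 9}  B7 = {2, 3, 4, 9}
Tree: B1–B2, B1–B3, B3–B4, B4–B5, B5–B6, B6–B7
The largest bag has 4 vertices, giving width 3; this decomposition certifies tw(G) ≤ 3. For the lower bound, the 4 vertices {3, 5, 7, 8} are pairwise adjacent, and any tree decomposition puts a clique entirely inside one bag — forcing width ≥ 3. Hence tw(G) = 3 exactly.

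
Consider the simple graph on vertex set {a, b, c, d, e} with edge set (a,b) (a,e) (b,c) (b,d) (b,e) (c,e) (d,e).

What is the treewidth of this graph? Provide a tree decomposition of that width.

Each bag holds 3 vertices, so the decomposition has width 2, which upper-bounds the treewidth. On the other hand G contains the 3-clique {b, d, e}. A clique must lie in a single bag of any decomposition, so no decomposition can have width below 2. Hence tw(G) = 2 exactly.

Treewidth 2.
One optimal decomposition is:
Bags: B1 = {a, b, e}  B2 = {b, d, e}  B3 = {b, c, e}
Tree: B1–B2, B1–B3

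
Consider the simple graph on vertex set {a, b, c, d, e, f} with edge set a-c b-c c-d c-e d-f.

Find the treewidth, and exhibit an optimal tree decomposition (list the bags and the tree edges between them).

The largest bag has 2 vertices, giving width 1; this decomposition certifies tw(G) ≤ 1. G has an edge, so its treewidth is at least 1. The upper and lower bounds meet at 1, so that is the treewidth.

Treewidth 1.
One optimal decomposition is:
Bags: B1 = {b, c}  B2 = {c, e}  B3 = {c, d}  B4 = {a, c}  B5 = {d, f}
Tree: B1–B2, B2–B3, B3–B4, B3–B5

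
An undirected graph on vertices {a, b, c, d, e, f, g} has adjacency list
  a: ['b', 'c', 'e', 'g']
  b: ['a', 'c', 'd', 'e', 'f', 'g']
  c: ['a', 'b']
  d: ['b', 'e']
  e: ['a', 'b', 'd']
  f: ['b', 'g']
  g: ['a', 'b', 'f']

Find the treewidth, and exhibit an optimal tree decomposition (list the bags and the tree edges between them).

Each bag holds 3 vertices, so the decomposition has width 2, which upper-bounds the treewidth. For the lower bound, the 3 vertices {b, d, e} are pairwise adjacent, and any tree decomposition puts a clique entirely inside one bag — forcing width ≥ 2. The upper and lower bounds meet at 2, so that is the treewidth.

Treewidth 2.
One optimal decomposition is:
Bags: B1 = {a, b, c}  B2 = {a, b, g}  B3 = {a, b, e}  B4 = {b, f, g}  B5 = {b, d, e}
Tree: B1–B2, B2–B3, B2–B4, B3–B5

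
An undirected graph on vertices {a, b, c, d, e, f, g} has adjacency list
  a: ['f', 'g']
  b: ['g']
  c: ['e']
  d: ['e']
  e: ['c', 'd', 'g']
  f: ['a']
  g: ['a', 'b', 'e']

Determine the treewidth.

1

A width-1 tree decomposition is:
Bags: B1 = {c, e}  B2 = {e, g}  B3 = {a, g}  B4 = {a, f}  B5 = {b, g}  B6 = {d, e}
Tree: B1–B2, B2–B3, B3–B4, B2–B5, B2–B6
The largest bag has 2 vertices, giving width 1; this decomposition certifies tw(G) ≤ 1. Any graph with an edge has treewidth ≥ 1, and G has the edge e–c. Therefore the treewidth is 1.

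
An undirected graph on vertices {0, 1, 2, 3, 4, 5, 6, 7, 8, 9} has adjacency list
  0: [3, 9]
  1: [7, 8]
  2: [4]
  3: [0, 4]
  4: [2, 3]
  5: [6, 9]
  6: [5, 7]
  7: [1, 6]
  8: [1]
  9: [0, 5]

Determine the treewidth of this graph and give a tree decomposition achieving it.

Treewidth 1.
One such decomposition:
Bags: B1 = {1, 8}  B2 = {1, 7}  B3 = {6, 7}  B4 = {5, 6}  B5 = {5, 9}  B6 = {0, 9}  B7 = {0, 3}  B8 = {3, 4}  B9 = {2, 4}
Tree: B1–B2, B2–B3, B3–B4, B4–B5, B5–B6, B6–B7, B7–B8, B8–B9

Every bag has size at most 2, so the width is 2 − 1 = 1 and tw(G) ≤ 1. G has an edge, so its treewidth is at least 1. Hence tw(G) = 1 exactly.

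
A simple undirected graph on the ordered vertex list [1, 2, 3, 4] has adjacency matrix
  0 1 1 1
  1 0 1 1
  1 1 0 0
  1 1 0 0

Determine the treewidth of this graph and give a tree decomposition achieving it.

Each bag holds 3 vertices, so the decomposition has width 2, which upper-bounds the treewidth. For the lower bound, the 3 vertices {1, 2, 3} are pairwise adjacent, and any tree decomposition puts a clique entirely inside one bag — forcing width ≥ 2. The upper and lower bounds meet at 2, so that is the treewidth.

Treewidth 2.
One optimal decomposition is:
Bags: B1 = {1, 2, 3}  B2 = {1, 2, 4}
Tree: B1–B2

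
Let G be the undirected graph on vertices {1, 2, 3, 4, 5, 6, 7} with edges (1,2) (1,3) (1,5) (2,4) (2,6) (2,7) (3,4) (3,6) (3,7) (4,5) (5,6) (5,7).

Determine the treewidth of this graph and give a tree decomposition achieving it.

Every bag has size at most 4, so the width is 4 − 1 = 3 and tw(G) ≤ 3. For the lower bound: the 4 vertex sets {5,7}, {3,4}, {2}, {6} are disjoint, each induces a connected subgraph, and every pair is joined by at least one edge of G. Contracting each set to a single vertex therefore yields K_{4} as a minor, and since treewidth is minor-monotone, tw(G) ≥ tw(K_{4}) = 3. Therefore the treewidth is 3.

Treewidth 3.
One such decomposition:
Bags: B1 = {2, 3, 5, 7}  B2 = {2, 3, 4, 5}  B3 = {2, 3, 5, 6}  B4 = {1, 2, 3, 5}
Tree: B1–B2, B2–B3, B3–B4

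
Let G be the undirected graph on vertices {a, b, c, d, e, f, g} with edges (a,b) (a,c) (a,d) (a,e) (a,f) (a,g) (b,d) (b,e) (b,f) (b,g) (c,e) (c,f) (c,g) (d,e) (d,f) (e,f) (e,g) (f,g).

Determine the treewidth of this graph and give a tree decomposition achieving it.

Treewidth 4.
Bags: B1 = {a, b, d, e, f}  B2 = {a, b, e, f, g}  B3 = {a, c, e, f, g}
Tree: B1–B2, B2–B3

Every bag has size at most 5, so the width is 5 − 1 = 4 and tw(G) ≤ 4. Conversely, {a, c, e, f, g} is a clique of size 5, and the vertices of any clique must share a bag in every tree decomposition; so some bag has ≥ 5 vertices and tw(G) ≥ 4. Combining the bounds, tw(G) = 4.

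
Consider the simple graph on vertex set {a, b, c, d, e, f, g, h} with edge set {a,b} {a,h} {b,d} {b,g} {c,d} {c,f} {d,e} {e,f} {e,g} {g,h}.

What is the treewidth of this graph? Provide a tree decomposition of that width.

Every bag has size at most 3, so the width is 3 − 1 = 2 and tw(G) ≤ 2. Since a–h–g–b–a is a cycle in G, G is not acyclic. Forests are exactly the graphs of treewidth ≤ 1, so tw(G) ≥ 2. Therefore the treewidth is 2.

Treewidth 2.
Bags: B1 = {a, b, h}  B2 = {b, g, h}  B3 = {b, d, g}  B4 = {d, e, g}  B5 = {c, d, e}  B6 = {c, e, f}
Tree: B1–B2, B2–B3, B3–B4, B4–B5, B5–B6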